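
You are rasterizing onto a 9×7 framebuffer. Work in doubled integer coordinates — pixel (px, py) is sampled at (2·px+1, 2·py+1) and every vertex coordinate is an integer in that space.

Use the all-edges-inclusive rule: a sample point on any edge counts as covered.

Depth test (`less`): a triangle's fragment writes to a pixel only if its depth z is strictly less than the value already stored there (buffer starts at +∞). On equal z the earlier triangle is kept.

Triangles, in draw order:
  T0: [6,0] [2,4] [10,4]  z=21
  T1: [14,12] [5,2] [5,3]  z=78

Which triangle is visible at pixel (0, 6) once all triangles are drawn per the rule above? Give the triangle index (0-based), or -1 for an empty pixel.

T0:
  2·area = 32  (B↔C swapped to make it positive)
  edge (6, 0)→(10, 4): d=(4,4) inclusive
  edge (10, 4)→(2, 4): d=(-8,0) inclusive
  edge (2, 4)→(6, 0): d=(4,-4) inclusive
    (2,0)@(5, 1): e=[8,24,0] → X  [on edge]
    (3,0)@(7, 1): e=[0,24,8] → X  [on edge]
    (4,0)@(9, 1): e=[-8,24,16] → .
    (1,1)@(3, 3): e=[24,8,0] → X  [on edge]
    (4,1)@(9, 3): e=[0,8,24] → X  [on edge]
    (5,1)@(11, 3): e=[-8,8,32] → .
    (0,2)@(1, 5): e=[40,-8,0] → .  [on edge]
    (1,2)@(3, 5): e=[32,-8,8] → .
    (2,2)@(5, 5): e=[24,-8,16] → .
    (3,2)@(7, 5): e=[16,-8,24] → .
    (4,2)@(9, 5): e=[8,-8,32] → .
    (5,2)@(11, 5): e=[0,-8,40] → .  [on edge]
    (6,3)@(13, 7): e=[0,-24,56] → .  [on edge]
    (7,4)@(15, 9): e=[0,-40,72] → .  [on edge]
    (8,5)@(17, 11): e=[0,-56,88] → .  [on edge]
  covered (6 px):
    . . X X . . . . .
    . X X X X . . . .
    . . . . . . . . .
    . . . . . . . . .
    . . . . . . . . .
    . . . . . . . . .
    . . . . . . . . .
T1:
  2·area = 9  (B↔C swapped to make it positive)
  edge (14, 12)→(5, 3): d=(-9,-9) inclusive
  edge (5, 3)→(5, 2): d=(0,-1) inclusive
  edge (5, 2)→(14, 12): d=(9,10) inclusive
    (1,0)@(3, 1): e=[0,-2,11] → .  [on edge]
    (2,0)@(5, 1): e=[18,0,-9] → .  [on edge]
    (2,1)@(5, 3): e=[0,0,9] → X  [on edge]
    (3,1)@(7, 3): e=[18,2,-11] → .
    (2,2)@(5, 5): e=[-18,0,27] → .  [on edge]
    (3,2)@(7, 5): e=[0,2,7] → X  [on edge]
    (4,2)@(9, 5): e=[18,4,-13] → .
    (2,3)@(5, 7): e=[-36,0,45] → .  [on edge]
    (3,3)@(7, 7): e=[-18,2,25] → .
    (4,3)@(9, 7): e=[0,4,5] → X  [on edge]
    (5,3)@(11, 7): e=[18,6,-15] → .
    (2,4)@(5, 9): e=[-54,0,63] → .  [on edge]
    (5,4)@(11, 9): e=[0,6,3] → X  [on edge]
    (2,5)@(5, 11): e=[-72,0,81] → .  [on edge]
    (6,5)@(13, 11): e=[0,8,1] → X  [on edge]
    (2,6)@(5, 13): e=[-90,0,99] → .  [on edge]
    (7,6)@(15, 13): e=[0,10,-1] → .  [on edge]
  covered (5 px):
    . . . . . . . . .
    . . X . . . . . .
    . . . X . . . . .
    . . . . X . . . .
    . . . . . X . . .
    . . . . . . X . .
    . . . . . . . . .

Z-buffer (winner per pixel, '.' = empty):
  . . 0 0 . . . . .
  . 0 0 0 0 . . . .
  . . . 1 . . . . .
  . . . . 1 . . . .
  . . . . . 1 . . .
  . . . . . . 1 . .
  . . . . . . . . .

Result: -1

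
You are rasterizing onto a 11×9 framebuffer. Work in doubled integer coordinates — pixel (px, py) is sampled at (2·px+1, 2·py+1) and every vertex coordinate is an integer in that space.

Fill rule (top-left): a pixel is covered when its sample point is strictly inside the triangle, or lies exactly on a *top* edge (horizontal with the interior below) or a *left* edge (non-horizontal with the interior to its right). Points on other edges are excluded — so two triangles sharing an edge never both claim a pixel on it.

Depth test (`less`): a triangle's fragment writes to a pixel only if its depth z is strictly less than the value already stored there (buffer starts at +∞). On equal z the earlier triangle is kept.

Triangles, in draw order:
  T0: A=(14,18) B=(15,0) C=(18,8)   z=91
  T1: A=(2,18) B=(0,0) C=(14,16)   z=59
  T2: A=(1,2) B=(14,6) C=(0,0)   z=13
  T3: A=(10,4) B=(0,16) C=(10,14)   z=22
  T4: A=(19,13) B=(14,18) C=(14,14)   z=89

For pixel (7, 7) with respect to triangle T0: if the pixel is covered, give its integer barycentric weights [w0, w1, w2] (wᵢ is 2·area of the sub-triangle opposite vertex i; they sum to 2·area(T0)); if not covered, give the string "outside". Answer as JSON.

T0:
  2·area = 62
  edge (14, 18)→(15, 0): d=(1,-18) top-left  bias=+0
  edge (15, 0)→(18, 8): d=(3,8) right/bottom  bias=-1
  edge (18, 8)→(14, 18): d=(-4,10) right/bottom  bias=-1
    (7,0)@(15, 1): e=[1,3,58] → #
    (8,0)@(17, 1): e=[37,-13,38] → ·
    (7,1)@(15, 3): e=[3,9,50] → #
    (8,1)@(17, 3): e=[39,-7,30] → ·
    (7,2)@(15, 5): e=[5,15,42] → #
    (8,2)@(17, 5): e=[41,-1,22] → ·
    (7,3)@(15, 7): e=[7,21,34] → #
    (8,3)@(17, 7): e=[43,5,14] → #
    (9,3)@(19, 7): e=[79,-11,-6] → ·
    (7,4)@(15, 9): e=[9,27,26] → #
    (9,4)@(19, 9): e=[81,-5,-14] → ·
    (7,5)@(15, 11): e=[11,33,18] → #
  covered (10 px):
    · · · · · · · # · · ·
    · · · · · · · # · · ·
    · · · · · · · # · · ·
    · · · · · · · # # · ·
    · · · · · · · # # · ·
    · · · · · · · # · · ·
    · · · · · · · # · · ·
    · · · · · · · # · · ·
    · · · · · · · · · · ·
T1:
  2·area = 220
  edge (2, 18)→(0, 0): d=(-2,-18) top-left  bias=+0
  edge (0, 0)→(14, 16): d=(14,16) right/bottom  bias=-1
  edge (14, 16)→(2, 18): d=(-12,2) right/bottom  bias=-1
    (0,1)@(1, 3): e=[12,26,182] → #
    (1,1)@(3, 3): e=[48,-6,178] → ·
    (0,2)@(1, 5): e=[8,54,158] → #
    (1,2)@(3, 5): e=[44,22,154] → #
    (2,2)@(5, 5): e=[80,-10,150] → ·
    (0,3)@(1, 7): e=[4,82,134] → #
    (2,3)@(5, 7): e=[76,18,126] → #
    (3,3)@(7, 7): e=[112,-14,122] → ·
    (0,4)@(1, 9): e=[0,110,110] → #  [on edge]
    (3,4)@(7, 9): e=[108,14,98] → #
    (4,4)@(9, 9): e=[144,-18,94] → ·
    (0,5)@(1, 11): e=[-4,138,86] → ·
  covered (28 px):
    · · · · · · · · · · ·
    # · · · · · · · · · ·
    # # · · · · · · · · ·
    # # # · · · · · · · ·
    # # # # · · · · · · ·
    · # # # # · · · · · ·
    · # # # # # · · · · ·
    · # # # # # # · · · ·
    · # # # · · · · · · ·
T2:
  2·area = 22  (B↔C swapped to make it positive)
  edge (1, 2)→(0, 0): d=(-1,-2) top-left  bias=+0
  edge (0, 0)→(14, 6): d=(14,6) right/bottom  bias=-1
  edge (14, 6)→(1, 2): d=(-13,-4) top-left  bias=+0
    (0,0)@(1, 1): e=[1,8,13] → #
    (1,0)@(3, 1): e=[5,-4,21] → ·
    (0,1)@(1, 3): e=[-1,36,-13] → ·
    (2,1)@(5, 3): e=[7,12,3] → #
    (3,1)@(7, 3): e=[11,0,11] → ·  [on edge]
    (2,2)@(5, 5): e=[5,40,-23] → ·
    (5,2)@(11, 5): e=[17,4,1] → #
    (6,2)@(13, 5): e=[21,-8,9] → ·
    (5,3)@(11, 7): e=[15,32,-25] → ·
    (10,4)@(21, 9): e=[33,0,-11] → ·  [on edge]
  covered (3 px):
    # · · · · · · · · · ·
    · · # · · · · · · · ·
    · · · · · # · · · · ·
    · · · · · · · · · · ·
    · · · · · · · · · · ·
    · · · · · · · · · · ·
    · · · · · · · · · · ·
    · · · · · · · · · · ·
    · · · · · · · · · · ·
T3:
  2·area = 100  (B↔C swapped to make it positive)
  edge (10, 4)→(10, 14): d=(0,10) right/bottom  bias=-1
  edge (10, 14)→(0, 16): d=(-10,2) right/bottom  bias=-1
  edge (0, 16)→(10, 4): d=(10,-12) top-left  bias=+0
    (4,3)@(9, 7): e=[10,72,18] → #
    (5,3)@(11, 7): e=[-10,68,42] → ·
    (3,4)@(7, 9): e=[30,56,14] → #
    (5,4)@(11, 9): e=[-10,48,62] → ·
    (2,5)@(5, 11): e=[50,40,10] → #
    (5,5)@(11, 11): e=[-10,28,82] → ·
    (1,6)@(3, 13): e=[70,24,6] → #
    (5,6)@(11, 13): e=[-10,8,102] → ·
    (7,6)@(15, 13): e=[-50,0,150] → ·  [on edge]
    (0,7)@(1, 15): e=[90,8,2] → #
    (2,7)@(5, 15): e=[50,0,50] → ·  [on edge]
    (3,7)@(7, 15): e=[30,-4,74] → ·
  covered (12 px):
    · · · · · · · · · · ·
    · · · · · · · · · · ·
    · · · · · · · · · · ·
    · · · · # · · · · · ·
    · · · # # · · · · · ·
    · · # # # · · · · · ·
    · # # # # · · · · · ·
    # # · · · · · · · · ·
    · · · · · · · · · · ·
T4:
  2·area = 20
  edge (19, 13)→(14, 18): d=(-5,5) right/bottom  bias=-1
  edge (14, 18)→(14, 14): d=(0,-4) top-left  bias=+0
  edge (14, 14)→(19, 13): d=(5,-1) top-left  bias=+0
    (10,5)@(21, 11): e=[0,28,-8] → ·  [on edge]
    (9,6)@(19, 13): e=[0,20,0] → ·  [on edge]
    (4,7)@(9, 15): e=[40,-20,0] → ·  [on edge]
    (7,7)@(15, 15): e=[10,4,6] → #
    (8,7)@(17, 15): e=[0,12,8] → ·  [on edge]
    (7,8)@(15, 17): e=[0,4,16] → ·  [on edge]
  covered (1 px):
    · · · · · · · · · · ·
    · · · · · · · · · · ·
    · · · · · · · · · · ·
    · · · · · · · · · · ·
    · · · · · · · · · · ·
    · · · · · · · · · · ·
    · · · · · · · · · · ·
    · · · · · · · # · · ·
    · · · · · · · · · · ·

Result: [45,2,15]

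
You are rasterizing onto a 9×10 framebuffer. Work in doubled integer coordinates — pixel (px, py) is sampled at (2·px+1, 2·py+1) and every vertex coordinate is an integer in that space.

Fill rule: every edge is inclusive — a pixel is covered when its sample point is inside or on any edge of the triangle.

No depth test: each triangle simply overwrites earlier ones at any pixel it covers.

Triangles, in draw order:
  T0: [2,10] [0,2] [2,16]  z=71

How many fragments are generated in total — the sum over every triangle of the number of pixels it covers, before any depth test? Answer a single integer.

T0:
  2·area = 12  (B↔C swapped to make it positive)
  edge (2, 10)→(2, 16): d=(0,6) inclusive
  edge (2, 16)→(0, 2): d=(-2,-14) inclusive
  edge (0, 2)→(2, 10): d=(2,8) inclusive
    (0,3)@(1, 7): e=[6,4,2] → X
    (1,3)@(3, 7): e=[-6,32,-14] → .
    (0,4)@(1, 9): e=[6,0,6] → X  [on edge]
    (1,4)@(3, 9): e=[-6,28,-10] → .
    (0,5)@(1, 11): e=[6,-4,10] → .
  covered (2 px):
    . . . . . . . . .
    . . . . . . . . .
    . . . . . . . . .
    X . . . . . . . .
    X . . . . . . . .
    . . . . . . . . .
    . . . . . . . . .
    . . . . . . . . .
    . . . . . . . . .
    . . . . . . . . .

Result: 2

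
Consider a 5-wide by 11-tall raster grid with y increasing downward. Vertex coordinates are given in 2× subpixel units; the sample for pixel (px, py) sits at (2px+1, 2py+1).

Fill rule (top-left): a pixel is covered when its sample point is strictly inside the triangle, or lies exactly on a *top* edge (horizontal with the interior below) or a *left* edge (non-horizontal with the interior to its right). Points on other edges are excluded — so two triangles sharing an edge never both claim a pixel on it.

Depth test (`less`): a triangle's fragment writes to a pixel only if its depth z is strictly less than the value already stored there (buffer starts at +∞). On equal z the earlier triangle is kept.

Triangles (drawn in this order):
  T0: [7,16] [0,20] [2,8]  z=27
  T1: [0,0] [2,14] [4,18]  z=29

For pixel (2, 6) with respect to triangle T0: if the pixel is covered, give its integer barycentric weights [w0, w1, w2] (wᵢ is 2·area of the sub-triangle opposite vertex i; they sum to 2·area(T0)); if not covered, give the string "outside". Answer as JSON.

T0:
  2·area = 76
  edge (7, 16)→(0, 20): d=(-7,4) right/bottom  bias=-1
  edge (0, 20)→(2, 8): d=(2,-12) top-left  bias=+0
  edge (2, 8)→(7, 16): d=(5,8) right/bottom  bias=-1
    (1,5)@(3, 11): e=[51,18,7] → #
    (2,5)@(5, 11): e=[43,42,-9] → ·
    (1,6)@(3, 13): e=[37,22,17] → #
    (2,6)@(5, 13): e=[29,46,1] → #
    (3,6)@(7, 13): e=[21,70,-15] → ·
    (0,7)@(1, 15): e=[31,2,43] → #
    (3,7)@(7, 15): e=[7,74,-5] → ·
    (0,8)@(1, 17): e=[17,6,53] → #
    (3,8)@(7, 17): e=[-7,78,5] → ·
    (0,9)@(1, 19): e=[3,10,63] → #
    (1,9)@(3, 19): e=[-5,34,47] → ·
    (2,9)@(5, 19): e=[-13,58,31] → ·
  covered (10 px):
    · · · · ·
    · · · · ·
    · · · · ·
    · · · · ·
    · · · · ·
    · # · · ·
    · # # · ·
    # # # · ·
    # # # · ·
    # · · · ·
    · · · · ·
T1:
  2·area = 20  (B↔C swapped to make it positive)
  edge (0, 0)→(4, 18): d=(4,18) right/bottom  bias=-1
  edge (4, 18)→(2, 14): d=(-2,-4) top-left  bias=+0
  edge (2, 14)→(0, 0): d=(-2,-14) top-left  bias=+0
    (0,2)@(1, 5): e=[2,14,4] → #
    (1,2)@(3, 5): e=[-34,22,32] → ·
    (0,3)@(1, 7): e=[10,10,0] → #  [on edge]
    (1,3)@(3, 7): e=[-26,18,28] → ·
    (0,4)@(1, 9): e=[18,6,-4] → ·
    (1,7)@(3, 15): e=[6,2,12] → #
    (2,7)@(5, 15): e=[-30,10,40] → ·
    (1,8)@(3, 17): e=[14,-2,8] → ·
    (1,10)@(3, 21): e=[30,-10,0] → ·  [on edge]
  covered (3 px):
    · · · · ·
    · · · · ·
    # · · · ·
    # · · · ·
    · · · · ·
    · · · · ·
    · · · · ·
    · # · · ·
    · · · · ·
    · · · · ·
    · · · · ·

Answer: [46,1,29]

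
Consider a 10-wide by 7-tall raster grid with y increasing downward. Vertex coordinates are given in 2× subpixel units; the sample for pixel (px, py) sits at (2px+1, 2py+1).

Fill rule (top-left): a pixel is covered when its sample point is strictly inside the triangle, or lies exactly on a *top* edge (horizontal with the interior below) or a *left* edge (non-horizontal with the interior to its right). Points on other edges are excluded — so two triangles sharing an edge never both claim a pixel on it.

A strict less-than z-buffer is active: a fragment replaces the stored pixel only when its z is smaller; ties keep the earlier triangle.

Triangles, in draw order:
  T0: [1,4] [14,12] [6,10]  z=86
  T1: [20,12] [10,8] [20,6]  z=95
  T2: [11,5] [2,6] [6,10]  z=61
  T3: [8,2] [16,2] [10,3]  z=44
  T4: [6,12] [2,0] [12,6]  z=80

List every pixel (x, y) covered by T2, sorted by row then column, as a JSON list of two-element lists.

T0:
  2·area = 38
  edge (1, 4)→(14, 12): d=(13,8) right/bottom  bias=-1
  edge (14, 12)→(6, 10): d=(-8,-2) top-left  bias=+0
  edge (6, 10)→(1, 4): d=(-5,-6) top-left  bias=+0
    (2,3)@(5, 7): e=[7,22,9] → #
    (3,3)@(7, 7): e=[-9,26,21] → ·
    (2,4)@(5, 9): e=[33,6,-1] → ·
    (3,4)@(7, 9): e=[17,10,11] → #
    (4,4)@(9, 9): e=[1,14,23] → #
    (5,4)@(11, 9): e=[-15,18,35] → ·
    (3,5)@(7, 11): e=[43,-6,1] → ·
    (4,5)@(9, 11): e=[27,-2,13] → ·
    (5,5)@(11, 11): e=[11,2,25] → #
    (6,5)@(13, 11): e=[-5,6,37] → ·
    (5,6)@(11, 13): e=[37,-14,15] → ·
  covered (4 px):
    · · · · · · · · · ·
    · · · · · · · · · ·
    · · · · · · · · · ·
    · · # · · · · · · ·
    · · · # # · · · · ·
    · · · · · # · · · ·
    · · · · · · · · · ·
T1:
  2·area = 60
  edge (20, 12)→(10, 8): d=(-10,-4) top-left  bias=+0
  edge (10, 8)→(20, 6): d=(10,-2) top-left  bias=+0
  edge (20, 6)→(20, 12): d=(0,6) right/bottom  bias=-1
    (7,3)@(15, 7): e=[30,0,30] → #  [on edge]
    (8,3)@(17, 7): e=[38,4,18] → #
    (9,3)@(19, 7): e=[46,8,6] → #
    (2,4)@(5, 9): e=[-30,0,90] → ·  [on edge]
    (6,4)@(13, 9): e=[2,16,42] → #
    (6,5)@(13, 11): e=[-18,36,42] → ·
    (7,5)@(15, 11): e=[-10,40,30] → ·
    (8,5)@(17, 11): e=[-2,44,18] → ·
    (9,5)@(19, 11): e=[6,48,6] → #
    (9,6)@(19, 13): e=[-14,68,6] → ·
  covered (8 px):
    · · · · · · · · · ·
    · · · · · · · · · ·
    · · · · · · · · · ·
    · · · · · · · # # #
    · · · · · · # # # #
    · · · · · · · · · #
    · · · · · · · · · ·
T2:
  2·area = 40  (B↔C swapped to make it positive)
  edge (11, 5)→(6, 10): d=(-5,5) right/bottom  bias=-1
  edge (6, 10)→(2, 6): d=(-4,-4) top-left  bias=+0
  edge (2, 6)→(11, 5): d=(9,-1) top-left  bias=+0
    (7,0)@(15, 1): e=[0,72,-32] → ·  [on edge]
    (6,1)@(13, 3): e=[0,56,-16] → ·  [on edge]
    (0,2)@(1, 5): e=[50,0,-10] → ·  [on edge]
    (5,2)@(11, 5): e=[0,40,0] → ·  [on edge]
    (1,3)@(3, 7): e=[30,0,10] → #  [on edge]
    (2,3)@(5, 7): e=[20,8,12] → #
    (3,3)@(7, 7): e=[10,16,14] → #
    (4,3)@(9, 7): e=[0,24,16] → ·  [on edge]
    (1,4)@(3, 9): e=[20,-8,28] → ·
    (2,4)@(5, 9): e=[10,0,30] → #  [on edge]
    (3,4)@(7, 9): e=[0,8,32] → ·  [on edge]
    (2,5)@(5, 11): e=[0,-8,48] → ·  [on edge]
    (3,5)@(7, 11): e=[-10,0,50] → ·  [on edge]
    (1,6)@(3, 13): e=[0,-24,64] → ·  [on edge]
    (4,6)@(9, 13): e=[-30,0,70] → ·  [on edge]
  covered (4 px):
    · · · · · · · · · ·
    · · · · · · · · · ·
    · · · · · · · · · ·
    · # # # · · · · · ·
    · · # · · · · · · ·
    · · · · · · · · · ·
    · · · · · · · · · ·
T3:
  2·area = 8
  edge (8, 2)→(16, 2): d=(8,0) top-left  bias=+0
  edge (16, 2)→(10, 3): d=(-6,1) right/bottom  bias=-1
  edge (10, 3)→(8, 2): d=(-2,-1) top-left  bias=+0
  covered (0 px):
    · · · · · · · · · ·
    · · · · · · · · · ·
    · · · · · · · · · ·
    · · · · · · · · · ·
    · · · · · · · · · ·
    · · · · · · · · · ·
    · · · · · · · · · ·
T4:
  2·area = 96
  edge (6, 12)→(2, 0): d=(-4,-12) top-left  bias=+0
  edge (2, 0)→(12, 6): d=(10,6) right/bottom  bias=-1
  edge (12, 6)→(6, 12): d=(-6,6) right/bottom  bias=-1
    (1,0)@(3, 1): e=[8,4,84] → #
    (2,0)@(5, 1): e=[32,-8,72] → ·
    (8,0)@(17, 1): e=[176,-80,0] → ·  [on edge]
    (1,1)@(3, 3): e=[0,24,72] → #  [on edge]
    (2,1)@(5, 3): e=[24,12,60] → #
    (3,1)@(7, 3): e=[48,0,48] → ·  [on edge]
    (7,1)@(15, 3): e=[144,-48,0] → ·  [on edge]
    (1,2)@(3, 5): e=[-8,44,60] → ·
    (2,2)@(5, 5): e=[16,32,48] → #
    (3,2)@(7, 5): e=[40,20,36] → #
    (4,2)@(9, 5): e=[64,8,24] → #
    (5,2)@(11, 5): e=[88,-4,12] → ·
    (6,2)@(13, 5): e=[112,-16,0] → ·  [on edge]
    (5,3)@(11, 7): e=[80,16,0] → ·  [on edge]
    (2,4)@(5, 9): e=[0,72,24] → #  [on edge]
    (4,4)@(9, 9): e=[48,48,0] → ·  [on edge]
    (8,4)@(17, 9): e=[144,0,-48] → ·  [on edge]
    (3,5)@(7, 11): e=[16,80,0] → ·  [on edge]
    (2,6)@(5, 13): e=[-16,112,0] → ·  [on edge]
  covered (11 px):
    · # · · · · · · · ·
    · # # · · · · · · ·
    · · # # # · · · · ·
    · · # # # · · · · ·
    · · # # · · · · · ·
    · · · · · · · · · ·
    · · · · · · · · · ·

Answer: [[1,3],[2,3],[3,3],[2,4]]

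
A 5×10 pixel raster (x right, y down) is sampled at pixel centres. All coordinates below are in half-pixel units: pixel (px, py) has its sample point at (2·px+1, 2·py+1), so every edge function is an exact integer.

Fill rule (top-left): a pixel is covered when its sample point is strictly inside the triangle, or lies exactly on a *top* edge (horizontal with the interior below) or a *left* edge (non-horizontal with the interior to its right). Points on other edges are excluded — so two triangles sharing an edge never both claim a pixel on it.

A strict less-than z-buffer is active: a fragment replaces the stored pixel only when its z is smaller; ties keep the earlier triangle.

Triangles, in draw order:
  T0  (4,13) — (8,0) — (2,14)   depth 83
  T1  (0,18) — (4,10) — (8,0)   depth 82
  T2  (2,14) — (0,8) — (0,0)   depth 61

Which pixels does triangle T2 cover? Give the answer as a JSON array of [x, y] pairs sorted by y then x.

T0:
  2·area = 22  (B↔C swapped to make it positive)
  edge (4, 13)→(2, 14): d=(-2,1) right/bottom  bias=-1
  edge (2, 14)→(8, 0): d=(6,-14) top-left  bias=+0
  edge (8, 0)→(4, 13): d=(-4,13) right/bottom  bias=-1
    (3,1)@(7, 3): e=[17,4,1] → █
    (4,1)@(9, 3): e=[15,32,-25] → ·
    (3,2)@(7, 5): e=[13,16,-7] → ·
    (2,3)@(5, 7): e=[11,0,11] → █  [on edge]
    (3,3)@(7, 7): e=[9,28,-15] → ·
    (2,4)@(5, 9): e=[7,12,3] → █
    (3,4)@(7, 9): e=[5,40,-23] → ·
    (2,5)@(5, 11): e=[3,24,-5] → ·
    (1,6)@(3, 13): e=[1,8,13] → █
    (2,6)@(5, 13): e=[-1,36,-13] → ·
    (1,7)@(3, 15): e=[-3,20,5] → ·
  covered (4 px):
    · · · · ·
    · · · █ ·
    · · · · ·
    · · █ · ·
    · · █ · ·
    · · · · ·
    · █ · · ·
    · · · · ·
    · · · · ·
    · · · · ·
T1:
  2·area = 8  (B↔C swapped to make it positive)
  edge (0, 18)→(8, 0): d=(8,-18) top-left  bias=+0
  edge (8, 0)→(4, 10): d=(-4,10) right/bottom  bias=-1
  edge (4, 10)→(0, 18): d=(-4,8) right/bottom  bias=-1
    (2,3)@(5, 7): e=[2,2,4] → █
    (3,3)@(7, 7): e=[38,-18,-12] → ·
    (2,4)@(5, 9): e=[18,-6,-4] → ·
  covered (1 px):
    · · · · ·
    · · · · ·
    · · · · ·
    · · █ · ·
    · · · · ·
    · · · · ·
    · · · · ·
    · · · · ·
    · · · · ·
    · · · · ·
T2:
  2·area = 16
  edge (2, 14)→(0, 8): d=(-2,-6) top-left  bias=+0
  edge (0, 8)→(0, 0): d=(0,-8) top-left  bias=+0
  edge (0, 0)→(2, 14): d=(2,14) right/bottom  bias=-1
    (0,3)@(1, 7): e=[8,8,0] → ·  [on edge]
    (0,4)@(1, 9): e=[4,8,4] → █
    (1,4)@(3, 9): e=[16,24,-24] → ·
    (0,5)@(1, 11): e=[0,8,8] → █  [on edge]
    (1,5)@(3, 11): e=[12,24,-20] → ·
    (0,6)@(1, 13): e=[-4,8,12] → ·
    (1,8)@(3, 17): e=[0,24,-8] → ·  [on edge]
  covered (2 px):
    · · · · ·
    · · · · ·
    · · · · ·
    · · · · ·
    █ · · · ·
    █ · · · ·
    · · · · ·
    · · · · ·
    · · · · ·
    · · · · ·

Answer: [[0,4],[0,5]]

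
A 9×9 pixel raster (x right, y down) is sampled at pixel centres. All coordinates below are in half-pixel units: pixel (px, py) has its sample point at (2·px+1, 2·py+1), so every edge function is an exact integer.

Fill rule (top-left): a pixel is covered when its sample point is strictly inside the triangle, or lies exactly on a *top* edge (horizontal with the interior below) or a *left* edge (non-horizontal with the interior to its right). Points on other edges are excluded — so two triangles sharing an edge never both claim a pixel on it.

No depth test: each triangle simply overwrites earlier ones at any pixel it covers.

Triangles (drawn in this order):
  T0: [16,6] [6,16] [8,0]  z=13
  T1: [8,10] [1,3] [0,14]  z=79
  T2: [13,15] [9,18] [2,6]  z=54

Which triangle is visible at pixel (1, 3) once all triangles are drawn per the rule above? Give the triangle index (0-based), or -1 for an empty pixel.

T0:
  2·area = 140
  edge (16, 6)→(6, 16): d=(-10,10) right/bottom  bias=-1
  edge (6, 16)→(8, 0): d=(2,-16) top-left  bias=+0
  edge (8, 0)→(16, 6): d=(8,6) right/bottom  bias=-1
    (4,0)@(9, 1): e=[120,18,2] → #
    (5,0)@(11, 1): e=[100,50,-10] → ·
    (4,1)@(9, 3): e=[100,22,18] → #
    (5,1)@(11, 3): e=[80,54,6] → #
    (6,1)@(13, 3): e=[60,86,-6] → ·
    (4,2)@(9, 5): e=[80,26,34] → #
    (6,2)@(13, 5): e=[40,90,10] → #
    (7,2)@(15, 5): e=[20,122,-2] → ·
    (8,2)@(17, 5): e=[0,154,-14] → ·  [on edge]
    (4,3)@(9, 7): e=[60,30,50] → #
    (7,3)@(15, 7): e=[0,126,14] → ·  [on edge]
    (3,4)@(7, 9): e=[60,2,78] → #
    (6,4)@(13, 9): e=[0,98,42] → ·  [on edge]
    (5,5)@(11, 11): e=[0,70,70] → ·  [on edge]
    (4,6)@(9, 13): e=[0,42,98] → ·  [on edge]
    (3,7)@(7, 15): e=[0,14,126] → ·  [on edge]
    (2,8)@(5, 17): e=[0,-14,154] → ·  [on edge]
  covered (15 px):
    · · · · # · · · ·
    · · · · # # · · ·
    · · · · # # # · ·
    · · · · # # # · ·
    · · · # # # · · ·
    · · · # # · · · ·
    · · · # · · · · ·
    · · · · · · · · ·
    · · · · · · · · ·
T1:
  2·area = 84  (B↔C swapped to make it positive)
  edge (8, 10)→(0, 14): d=(-8,4) right/bottom  bias=-1
  edge (0, 14)→(1, 3): d=(1,-11) top-left  bias=+0
  edge (1, 3)→(8, 10): d=(7,7) right/bottom  bias=-1
    (0,1)@(1, 3): e=[84,0,0] → ·  [on edge]
    (0,2)@(1, 5): e=[68,2,14] → #
    (1,2)@(3, 5): e=[60,24,0] → ·  [on edge]
    (0,3)@(1, 7): e=[52,4,28] → #
    (1,3)@(3, 7): e=[44,26,14] → #
    (2,3)@(5, 7): e=[36,48,0] → ·  [on edge]
    (0,4)@(1, 9): e=[36,6,42] → #
    (2,4)@(5, 9): e=[20,50,14] → #
    (3,4)@(7, 9): e=[12,72,0] → ·  [on edge]
    (0,5)@(1, 11): e=[20,8,56] → #
    (3,5)@(7, 11): e=[-4,74,14] → ·
    (4,5)@(9, 11): e=[-12,96,0] → ·  [on edge]
    (5,6)@(11, 13): e=[-36,120,0] → ·  [on edge]
    (6,7)@(13, 15): e=[-60,144,0] → ·  [on edge]
    (7,8)@(15, 17): e=[-84,168,0] → ·  [on edge]
  covered (10 px):
    · · · · · · · · ·
    · · · · · · · · ·
    # · · · · · · · ·
    # # · · · · · · ·
    # # # · · · · · ·
    # # # · · · · · ·
    # · · · · · · · ·
    · · · · · · · · ·
    · · · · · · · · ·
T2:
  2·area = 69
  edge (13, 15)→(9, 18): d=(-4,3) right/bottom  bias=-1
  edge (9, 18)→(2, 6): d=(-7,-12) top-left  bias=+0
  edge (2, 6)→(13, 15): d=(11,9) right/bottom  bias=-1
    (1,3)@(3, 7): e=[62,5,2] → #
    (2,3)@(5, 7): e=[56,29,-16] → ·
    (1,4)@(3, 9): e=[54,-9,24] → ·
    (2,4)@(5, 9): e=[48,15,6] → #
    (3,4)@(7, 9): e=[42,39,-12] → ·
    (2,5)@(5, 11): e=[40,1,28] → #
    (3,5)@(7, 11): e=[34,25,10] → #
    (4,5)@(9, 11): e=[28,49,-8] → ·
    (2,6)@(5, 13): e=[32,-13,50] → ·
    (3,6)@(7, 13): e=[26,11,32] → #
    (4,6)@(9, 13): e=[20,35,14] → #
    (5,6)@(11, 13): e=[14,59,-4] → ·
    (6,7)@(13, 15): e=[0,69,0] → ·  [on edge]
  covered (9 px):
    · · · · · · · · ·
    · · · · · · · · ·
    · · · · · · · · ·
    · # · · · · · · ·
    · · # · · · · · ·
    · · # # · · · · ·
    · · · # # · · · ·
    · · · · # # · · ·
    · · · · # · · · ·

Z-buffer (winner per pixel, '.' = empty):
  . . . . 0 . . . .
  . . . . 0 0 . . .
  1 . . . 0 0 0 . .
  1 2 . . 0 0 0 . .
  1 1 2 0 0 0 . . .
  1 1 2 2 0 . . . .
  1 . . 2 2 . . . .
  . . . . 2 2 . . .
  . . . . 2 . . . .

Result: 2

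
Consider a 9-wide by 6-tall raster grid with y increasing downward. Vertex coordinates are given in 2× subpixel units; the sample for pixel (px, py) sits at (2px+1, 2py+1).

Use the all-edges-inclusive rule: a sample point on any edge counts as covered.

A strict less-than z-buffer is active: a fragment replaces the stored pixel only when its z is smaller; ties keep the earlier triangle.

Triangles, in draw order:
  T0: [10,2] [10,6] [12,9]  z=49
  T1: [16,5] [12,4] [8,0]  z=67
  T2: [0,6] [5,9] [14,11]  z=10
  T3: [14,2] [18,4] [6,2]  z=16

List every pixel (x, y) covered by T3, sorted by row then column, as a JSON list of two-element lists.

T0:
  2·area = 8  (B↔C swapped to make it positive)
  edge (10, 2)→(12, 9): d=(2,7) inclusive
  edge (12, 9)→(10, 6): d=(-2,-3) inclusive
  edge (10, 6)→(10, 2): d=(0,-4) inclusive
    (5,3)@(11, 7): e=[3,1,4] → X
    (6,3)@(13, 7): e=[-11,7,12] → .
    (5,4)@(11, 9): e=[7,-3,4] → .
  covered (1 px):
    . . . . . . . . .
    . . . . . . . . .
    . . . . . . . . .
    . . . . . X . . .
    . . . . . . . . .
    . . . . . . . . .
T1:
  2·area = 12
  edge (16, 5)→(12, 4): d=(-4,-1) inclusive
  edge (12, 4)→(8, 0): d=(-4,-4) inclusive
  edge (8, 0)→(16, 5): d=(8,5) inclusive
    (4,0)@(9, 1): e=[9,0,3] → X  [on edge]
    (5,0)@(11, 1): e=[11,8,-7] → .
    (4,1)@(9, 3): e=[1,-8,19] → .
    (5,1)@(11, 3): e=[3,0,9] → X  [on edge]
    (6,1)@(13, 3): e=[5,8,-1] → .
    (5,2)@(11, 5): e=[-5,-8,25] → .
    (6,2)@(13, 5): e=[-3,0,15] → .  [on edge]
    (7,3)@(15, 7): e=[-9,0,21] → .  [on edge]
    (8,4)@(17, 9): e=[-15,0,27] → .  [on edge]
  covered (2 px):
    . . . . X . . . .
    . . . . . X . . .
    . . . . . . . . .
    . . . . . . . . .
    . . . . . . . . .
    . . . . . . . . .
T2:
  2·area = 17  (B↔C swapped to make it positive)
  edge (0, 6)→(14, 11): d=(14,5) inclusive
  edge (14, 11)→(5, 9): d=(-9,-2) inclusive
  edge (5, 9)→(0, 6): d=(-5,-3) inclusive
    (2,4)@(5, 9): e=[17,0,0] → X  [on edge]
    (3,4)@(7, 9): e=[7,4,6] → X
    (4,4)@(9, 9): e=[-3,8,12] → .
    (2,5)@(5, 11): e=[45,-18,-10] → .
    (3,5)@(7, 11): e=[35,-14,-4] → .
  covered (2 px):
    . . . . . . . . .
    . . . . . . . . .
    . . . . . . . . .
    . . . . . . . . .
    . . X X . . . . .
    . . . . . . . . .
T3:
  2·area = 16
  edge (14, 2)→(18, 4): d=(4,2) inclusive
  edge (18, 4)→(6, 2): d=(-12,-2) inclusive
  edge (6, 2)→(14, 2): d=(8,0) inclusive
    (6,1)@(13, 3): e=[6,2,8] → X
    (7,1)@(15, 3): e=[2,6,8] → X
    (8,1)@(17, 3): e=[-2,10,8] → .
    (6,2)@(13, 5): e=[14,-22,24] → .
    (7,2)@(15, 5): e=[10,-18,24] → .
  covered (2 px):
    . . . . . . . . .
    . . . . . . X X .
    . . . . . . . . .
    . . . . . . . . .
    . . . . . . . . .
    . . . . . . . . .

Answer: [[6,1],[7,1]]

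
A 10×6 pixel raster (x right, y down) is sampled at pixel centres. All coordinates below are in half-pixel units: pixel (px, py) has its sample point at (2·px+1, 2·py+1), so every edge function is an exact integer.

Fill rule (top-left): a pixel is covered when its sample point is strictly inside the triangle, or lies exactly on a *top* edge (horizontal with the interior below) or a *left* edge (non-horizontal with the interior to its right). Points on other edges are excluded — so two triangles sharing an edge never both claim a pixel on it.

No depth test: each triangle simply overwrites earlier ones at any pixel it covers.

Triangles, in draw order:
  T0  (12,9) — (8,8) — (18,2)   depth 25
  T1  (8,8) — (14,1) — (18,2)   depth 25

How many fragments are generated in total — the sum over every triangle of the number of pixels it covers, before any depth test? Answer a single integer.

T0:
  2·area = 34
  edge (12, 9)→(8, 8): d=(-4,-1) top-left  bias=+0
  edge (8, 8)→(18, 2): d=(10,-6) top-left  bias=+0
  edge (18, 2)→(12, 9): d=(-6,7) right/bottom  bias=-1
    (8,1)@(17, 3): e=[29,4,1] → █
    (9,1)@(19, 3): e=[31,16,-13] → ·
    (6,2)@(13, 5): e=[17,0,17] → █  [on edge]
    (7,2)@(15, 5): e=[19,12,3] → █
    (8,2)@(17, 5): e=[21,24,-11] → ·
    (5,3)@(11, 7): e=[7,8,19] → █
    (7,3)@(15, 7): e=[11,32,-9] → ·
    (5,4)@(11, 9): e=[-1,28,7] → ·
    (6,4)@(13, 9): e=[1,40,-7] → ·
    (1,5)@(3, 11): e=[-17,0,51] → ·  [on edge]
  covered (5 px):
    · · · · · · · · · ·
    · · · · · · · · █ ·
    · · · · · · █ █ · ·
    · · · · · █ █ · · ·
    · · · · · · · · · ·
    · · · · · · · · · ·
T1:
  2·area = 34
  edge (8, 8)→(14, 1): d=(6,-7) top-left  bias=+0
  edge (14, 1)→(18, 2): d=(4,1) right/bottom  bias=-1
  edge (18, 2)→(8, 8): d=(-10,6) right/bottom  bias=-1
    (6,1)@(13, 3): e=[5,9,20] → █
    (7,1)@(15, 3): e=[19,7,8] → █
    (8,1)@(17, 3): e=[33,5,-4] → ·
    (5,2)@(11, 5): e=[3,19,12] → █
    (6,2)@(13, 5): e=[17,17,0] → ·  [on edge]
    (7,2)@(15, 5): e=[31,15,-12] → ·
    (4,3)@(9, 7): e=[1,29,4] → █
    (5,3)@(11, 7): e=[15,27,-8] → ·
    (4,4)@(9, 9): e=[13,37,-16] → ·
    (1,5)@(3, 11): e=[-17,51,0] → ·  [on edge]
  covered (4 px):
    · · · · · · · · · ·
    · · · · · · █ █ · ·
    · · · · · █ · · · ·
    · · · · █ · · · · ·
    · · · · · · · · · ·
    · · · · · · · · · ·

Final: 9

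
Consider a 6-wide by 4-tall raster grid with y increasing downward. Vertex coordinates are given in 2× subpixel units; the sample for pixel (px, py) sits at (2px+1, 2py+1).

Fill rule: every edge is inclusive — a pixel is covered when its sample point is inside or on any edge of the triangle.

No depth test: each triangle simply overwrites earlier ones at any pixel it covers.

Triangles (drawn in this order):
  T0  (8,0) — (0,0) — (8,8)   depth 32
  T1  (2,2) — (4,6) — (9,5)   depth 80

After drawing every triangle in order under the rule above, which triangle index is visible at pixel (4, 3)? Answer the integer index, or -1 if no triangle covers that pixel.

T0:
  2·area = 64  (B↔C swapped to make it positive)
  edge (8, 0)→(8, 8): d=(0,8) inclusive
  edge (8, 8)→(0, 0): d=(-8,-8) inclusive
  edge (0, 0)→(8, 0): d=(8,0) inclusive
    (0,0)@(1, 1): e=[56,0,8] → █  [on edge]
    (1,0)@(3, 1): e=[40,16,8] → █
    (2,0)@(5, 1): e=[24,32,8] → █
    (3,0)@(7, 1): e=[8,48,8] → █
    (4,0)@(9, 1): e=[-8,64,8] → ·
    (0,1)@(1, 3): e=[56,-16,24] → ·
    (1,1)@(3, 3): e=[40,0,24] → █  [on edge]
    (4,1)@(9, 3): e=[-8,48,24] → ·
    (1,2)@(3, 5): e=[40,-16,40] → ·
    (2,2)@(5, 5): e=[24,0,40] → █  [on edge]
    (4,2)@(9, 5): e=[-8,32,40] → ·
    (2,3)@(5, 7): e=[24,-16,56] → ·
    (3,3)@(7, 7): e=[8,0,56] → █  [on edge]
  covered (10 px):
    █ █ █ █ · ·
    · █ █ █ · ·
    · · █ █ · ·
    · · · █ · ·
T1:
  2·area = 22  (B↔C swapped to make it positive)
  edge (2, 2)→(9, 5): d=(7,3) inclusive
  edge (9, 5)→(4, 6): d=(-5,1) inclusive
  edge (4, 6)→(2, 2): d=(-2,-4) inclusive
    (1,1)@(3, 3): e=[4,16,2] → █
    (2,1)@(5, 3): e=[-2,14,10] → ·
    (1,2)@(3, 5): e=[18,6,-2] → ·
    (2,2)@(5, 5): e=[12,4,6] → █
    (3,2)@(7, 5): e=[6,2,14] → █
    (4,2)@(9, 5): e=[0,0,22] → █  [on edge]
    (5,2)@(11, 5): e=[-6,-2,30] → ·
    (2,3)@(5, 7): e=[26,-6,2] → ·
    (3,3)@(7, 7): e=[20,-8,10] → ·
    (4,3)@(9, 7): e=[14,-10,18] → ·
  covered (4 px):
    · · · · · ·
    · █ · · · ·
    · · █ █ █ ·
    · · · · · ·

Z-buffer (winner per pixel, '.' = empty):
  0 0 0 0 . .
  . 1 0 0 . .
  . . 1 1 1 .
  . . . 0 . .

Result: -1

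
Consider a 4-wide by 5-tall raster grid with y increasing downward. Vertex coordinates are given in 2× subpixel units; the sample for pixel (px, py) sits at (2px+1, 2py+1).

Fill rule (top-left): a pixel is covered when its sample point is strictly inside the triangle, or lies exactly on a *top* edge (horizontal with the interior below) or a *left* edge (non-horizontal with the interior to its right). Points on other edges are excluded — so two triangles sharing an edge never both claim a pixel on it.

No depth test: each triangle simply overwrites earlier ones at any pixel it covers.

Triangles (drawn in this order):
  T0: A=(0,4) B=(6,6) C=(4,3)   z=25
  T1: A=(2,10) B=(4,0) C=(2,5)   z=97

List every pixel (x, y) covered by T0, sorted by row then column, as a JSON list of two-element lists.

T0:
  2·area = 14  (B↔C swapped to make it positive)
  edge (0, 4)→(4, 3): d=(4,-1) top-left  bias=+0
  edge (4, 3)→(6, 6): d=(2,3) right/bottom  bias=-1
  edge (6, 6)→(0, 4): d=(-6,-2) top-left  bias=+0
    (1,2)@(3, 5): e=[7,7,0] → █  [on edge]
    (2,2)@(5, 5): e=[9,1,4] → █
    (3,2)@(7, 5): e=[11,-5,8] → ·
    (1,3)@(3, 7): e=[15,11,-12] → ·
    (2,3)@(5, 7): e=[17,5,-8] → ·
  covered (2 px):
    · · · ·
    · · · ·
    · █ █ ·
    · · · ·
    · · · ·
T1:
  2·area = 10  (B↔C swapped to make it positive)
  edge (2, 10)→(2, 5): d=(0,-5) top-left  bias=+0
  edge (2, 5)→(4, 0): d=(2,-5) top-left  bias=+0
  edge (4, 0)→(2, 10): d=(-2,10) right/bottom  bias=-1
    (1,1)@(3, 3): e=[5,1,4] → █
    (2,1)@(5, 3): e=[15,11,-16] → ·
    (1,2)@(3, 5): e=[5,5,0] → ·  [on edge]
  covered (1 px):
    · · · ·
    · █ · ·
    · · · ·
    · · · ·
    · · · ·

Final: [[1,2],[2,2]]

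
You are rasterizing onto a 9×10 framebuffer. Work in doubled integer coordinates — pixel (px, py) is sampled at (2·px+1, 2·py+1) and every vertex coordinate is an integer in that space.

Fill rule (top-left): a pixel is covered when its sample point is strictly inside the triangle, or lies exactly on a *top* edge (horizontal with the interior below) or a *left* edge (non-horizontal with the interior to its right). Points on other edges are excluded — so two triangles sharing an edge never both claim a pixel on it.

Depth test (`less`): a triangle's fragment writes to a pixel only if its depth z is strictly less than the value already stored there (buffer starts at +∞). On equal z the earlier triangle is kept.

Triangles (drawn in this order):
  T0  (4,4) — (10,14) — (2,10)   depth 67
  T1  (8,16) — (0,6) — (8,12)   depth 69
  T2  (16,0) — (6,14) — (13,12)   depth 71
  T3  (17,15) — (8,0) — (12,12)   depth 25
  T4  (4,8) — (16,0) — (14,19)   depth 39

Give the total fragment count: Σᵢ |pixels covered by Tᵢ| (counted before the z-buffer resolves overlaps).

T0:
  2·area = 56
  edge (4, 4)→(10, 14): d=(6,10) right/bottom  bias=-1
  edge (10, 14)→(2, 10): d=(-8,-4) top-left  bias=+0
  edge (2, 10)→(4, 4): d=(2,-6) top-left  bias=+0
    (2,0)@(5, 1): e=[-28,84,0] → ·  [on edge]
    (1,3)@(3, 7): e=[28,28,0] → #  [on edge]
    (2,3)@(5, 7): e=[8,36,12] → #
    (3,3)@(7, 7): e=[-12,44,24] → ·
    (1,4)@(3, 9): e=[40,12,4] → #
    (3,4)@(7, 9): e=[0,28,28] → ·  [on edge]
    (1,5)@(3, 11): e=[52,-4,8] → ·
    (2,5)@(5, 11): e=[32,4,20] → #
    (3,5)@(7, 11): e=[12,12,32] → #
    (4,5)@(9, 11): e=[-8,20,44] → ·
    (0,6)@(1, 13): e=[84,-28,0] → ·  [on edge]
    (2,6)@(5, 13): e=[44,-12,24] → ·
    (6,9)@(13, 19): e=[0,-28,84] → ·  [on edge]
  covered (7 px):
    · · · · · · · · ·
    · · · · · · · · ·
    · · · · · · · · ·
    · # # · · · · · ·
    · # # · · · · · ·
    · · # # · · · · ·
    · · · · # · · · ·
    · · · · · · · · ·
    · · · · · · · · ·
    · · · · · · · · ·
T1:
  2·area = 32
  edge (8, 16)→(0, 6): d=(-8,-10) top-left  bias=+0
  edge (0, 6)→(8, 12): d=(8,6) right/bottom  bias=-1
  edge (8, 12)→(8, 16): d=(0,4) right/bottom  bias=-1
    (0,3)@(1, 7): e=[2,2,28] → #
    (1,3)@(3, 7): e=[22,-10,20] → ·
    (0,4)@(1, 9): e=[-14,18,28] → ·
    (1,4)@(3, 9): e=[6,6,20] → #
    (2,4)@(5, 9): e=[26,-6,12] → ·
    (1,5)@(3, 11): e=[-10,22,20] → ·
    (2,5)@(5, 11): e=[10,10,12] → #
    (3,5)@(7, 11): e=[30,-2,4] → ·
    (2,6)@(5, 13): e=[-6,26,12] → ·
    (3,6)@(7, 13): e=[14,14,4] → #
    (4,6)@(9, 13): e=[34,2,-4] → ·
    (3,7)@(7, 15): e=[-2,30,4] → ·
  covered (4 px):
    · · · · · · · · ·
    · · · · · · · · ·
    · · · · · · · · ·
    # · · · · · · · ·
    · # · · · · · · ·
    · · # · · · · · ·
    · · · # · · · · ·
    · · · · · · · · ·
    · · · · · · · · ·
    · · · · · · · · ·
T2:
  2·area = 78  (B↔C swapped to make it positive)
  edge (16, 0)→(13, 12): d=(-3,12) right/bottom  bias=-1
  edge (13, 12)→(6, 14): d=(-7,2) right/bottom  bias=-1
  edge (6, 14)→(16, 0): d=(10,-14) top-left  bias=+0
    (7,1)@(15, 3): e=[3,59,16] → #
    (8,1)@(17, 3): e=[-21,55,44] → ·
    (6,2)@(13, 5): e=[21,49,8] → #
    (7,2)@(15, 5): e=[-3,45,36] → ·
    (5,3)@(11, 7): e=[39,39,0] → #  [on edge]
    (7,3)@(15, 7): e=[-9,31,56] → ·
    (5,4)@(11, 9): e=[33,25,20] → #
    (7,4)@(15, 9): e=[-15,17,76] → ·
    (4,5)@(9, 11): e=[51,15,12] → #
    (7,5)@(15, 11): e=[-21,3,96] → ·
    (3,6)@(7, 13): e=[69,5,4] → #
    (5,6)@(11, 13): e=[21,-3,60] → ·
  covered (11 px):
    · · · · · · · · ·
    · · · · · · · # ·
    · · · · · · # · ·
    · · · · · # # · ·
    · · · · · # # · ·
    · · · · # # # · ·
    · · · # # · · · ·
    · · · · · · · · ·
    · · · · · · · · ·
    · · · · · · · · ·
T3:
  2·area = 48  (B↔C swapped to make it positive)
  edge (17, 15)→(12, 12): d=(-5,-3) top-left  bias=+0
  edge (12, 12)→(8, 0): d=(-4,-12) top-left  bias=+0
  edge (8, 0)→(17, 15): d=(9,15) right/bottom  bias=-1
    (4,1)@(9, 3): e=[36,0,12] → #  [on edge]
    (5,1)@(11, 3): e=[42,24,-18] → ·
    (4,2)@(9, 5): e=[26,-8,30] → ·
    (5,2)@(11, 5): e=[32,16,0] → ·  [on edge]
    (5,3)@(11, 7): e=[22,8,18] → #
    (6,3)@(13, 7): e=[28,32,-12] → ·
    (3,4)@(7, 9): e=[0,-48,96] → ·  [on edge]
    (5,4)@(11, 9): e=[12,0,36] → #  [on edge]
    (6,4)@(13, 9): e=[18,24,6] → #
    (7,4)@(15, 9): e=[24,48,-24] → ·
    (5,5)@(11, 11): e=[2,-8,54] → ·
    (6,5)@(13, 11): e=[8,16,24] → #
    (6,7)@(13, 15): e=[-12,0,60] → ·  [on edge]
    (8,7)@(17, 15): e=[0,48,0] → ·  [on edge]
  covered (6 px):
    · · · · · · · · ·
    · · · · # · · · ·
    · · · · · · · · ·
    · · · · · # · · ·
    · · · · · # # · ·
    · · · · · · # · ·
    · · · · · · · # ·
    · · · · · · · · ·
    · · · · · · · · ·
    · · · · · · · · ·
T4:
  2·area = 212
  edge (4, 8)→(16, 0): d=(12,-8) top-left  bias=+0
  edge (16, 0)→(14, 19): d=(-2,19) right/bottom  bias=-1
  edge (14, 19)→(4, 8): d=(-10,-11) top-left  bias=+0
    (7,0)@(15, 1): e=[4,17,191] → #
    (8,0)@(17, 1): e=[20,-21,213] → ·
    (6,1)@(13, 3): e=[12,51,149] → #
    (8,1)@(17, 3): e=[44,-25,193] → ·
    (4,2)@(9, 5): e=[4,123,85] → #
    (5,2)@(11, 5): e=[20,85,107] → #
    (8,2)@(17, 5): e=[68,-29,173] → ·
    (3,3)@(7, 7): e=[12,157,43] → #
    (8,3)@(17, 7): e=[92,-33,153] → ·
    (2,4)@(5, 9): e=[20,191,1] → #
    (8,4)@(17, 9): e=[116,-37,133] → ·
    (2,5)@(5, 11): e=[44,187,-19] → ·
  covered (28 px):
    · · · · · · · # ·
    · · · · · · # # ·
    · · · · # # # # ·
    · · · # # # # # ·
    · · # # # # # # ·
    · · · # # # # · ·
    · · · · # # # · ·
    · · · · · # # · ·
    · · · · · · # · ·
    · · · · · · · · ·

Answer: 56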